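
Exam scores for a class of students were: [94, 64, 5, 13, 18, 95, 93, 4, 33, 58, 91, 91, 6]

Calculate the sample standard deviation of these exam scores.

38.9162

Step 1: Compute the mean: 51.1538
Step 2: Sum of squared deviations from the mean: 18173.6923
Step 3: Sample variance = 18173.6923 / 12 = 1514.4744
Step 4: Standard deviation = sqrt(1514.4744) = 38.9162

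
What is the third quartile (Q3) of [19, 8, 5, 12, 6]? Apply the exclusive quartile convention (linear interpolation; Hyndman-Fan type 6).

15.5

Step 1: Sort the data: [5, 6, 8, 12, 19]
Step 2: n = 5
Step 3: Using the exclusive quartile method:
  Q1 = 5.5
  Q2 (median) = 8
  Q3 = 15.5
  IQR = Q3 - Q1 = 15.5 - 5.5 = 10
Step 4: Q3 = 15.5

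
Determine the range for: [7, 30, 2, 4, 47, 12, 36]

45

Step 1: Identify the maximum value: max = 47
Step 2: Identify the minimum value: min = 2
Step 3: Range = max - min = 47 - 2 = 45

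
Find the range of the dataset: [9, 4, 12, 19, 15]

15

Step 1: Identify the maximum value: max = 19
Step 2: Identify the minimum value: min = 4
Step 3: Range = max - min = 19 - 4 = 15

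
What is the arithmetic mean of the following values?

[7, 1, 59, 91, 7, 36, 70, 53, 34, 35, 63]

41.4545

Step 1: Sum all values: 7 + 1 + 59 + 91 + 7 + 36 + 70 + 53 + 34 + 35 + 63 = 456
Step 2: Count the number of values: n = 11
Step 3: Mean = sum / n = 456 / 11 = 41.4545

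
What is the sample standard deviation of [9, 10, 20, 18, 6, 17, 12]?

5.2418

Step 1: Compute the mean: 13.1429
Step 2: Sum of squared deviations from the mean: 164.8571
Step 3: Sample variance = 164.8571 / 6 = 27.4762
Step 4: Standard deviation = sqrt(27.4762) = 5.2418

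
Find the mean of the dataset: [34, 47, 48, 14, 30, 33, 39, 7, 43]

32.7778

Step 1: Sum all values: 34 + 47 + 48 + 14 + 30 + 33 + 39 + 7 + 43 = 295
Step 2: Count the number of values: n = 9
Step 3: Mean = sum / n = 295 / 9 = 32.7778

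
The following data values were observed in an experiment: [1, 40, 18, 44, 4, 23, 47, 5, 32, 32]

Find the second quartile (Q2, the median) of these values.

27.5

Step 1: Sort the data: [1, 4, 5, 18, 23, 32, 32, 40, 44, 47]
Step 2: n = 10
Step 3: Q2 is the median. Since n is even, it is the average of the values at positions 5 and 6:
  Q2 = (23 + 32) / 2 = 27.5
Step 4: Q2 = 27.5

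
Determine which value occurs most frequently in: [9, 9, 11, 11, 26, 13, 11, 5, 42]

11

Step 1: Count the frequency of each value:
  5: appears 1 time(s)
  9: appears 2 time(s)
  11: appears 3 time(s)
  13: appears 1 time(s)
  26: appears 1 time(s)
  42: appears 1 time(s)
Step 2: The value 11 appears most frequently (3 times).
Step 3: Mode = 11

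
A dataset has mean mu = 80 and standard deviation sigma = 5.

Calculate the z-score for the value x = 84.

0.8

Step 1: Recall the z-score formula: z = (x - mu) / sigma
Step 2: Substitute values: z = (84 - 80) / 5
Step 3: z = 4 / 5 = 0.8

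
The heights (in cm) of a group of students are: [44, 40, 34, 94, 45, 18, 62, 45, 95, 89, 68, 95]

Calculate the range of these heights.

77

Step 1: Identify the maximum value: max = 95
Step 2: Identify the minimum value: min = 18
Step 3: Range = max - min = 95 - 18 = 77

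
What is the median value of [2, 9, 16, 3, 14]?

9

Step 1: Sort the data in ascending order: [2, 3, 9, 14, 16]
Step 2: The number of values is n = 5.
Step 3: Since n is odd, the median is the middle value at position 3: 9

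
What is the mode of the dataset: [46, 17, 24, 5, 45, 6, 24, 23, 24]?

24

Step 1: Count the frequency of each value:
  5: appears 1 time(s)
  6: appears 1 time(s)
  17: appears 1 time(s)
  23: appears 1 time(s)
  24: appears 3 time(s)
  45: appears 1 time(s)
  46: appears 1 time(s)
Step 2: The value 24 appears most frequently (3 times).
Step 3: Mode = 24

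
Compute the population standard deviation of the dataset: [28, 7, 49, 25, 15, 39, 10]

14.29

Step 1: Compute the mean: 24.7143
Step 2: Sum of squared deviations from the mean: 1429.4286
Step 3: Population variance = 1429.4286 / 7 = 204.2041
Step 4: Standard deviation = sqrt(204.2041) = 14.29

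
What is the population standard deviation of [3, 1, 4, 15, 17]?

6.6332

Step 1: Compute the mean: 8
Step 2: Sum of squared deviations from the mean: 220
Step 3: Population variance = 220 / 5 = 44
Step 4: Standard deviation = sqrt(44) = 6.6332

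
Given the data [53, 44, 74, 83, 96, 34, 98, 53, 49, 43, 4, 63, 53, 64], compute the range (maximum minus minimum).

94

Step 1: Identify the maximum value: max = 98
Step 2: Identify the minimum value: min = 4
Step 3: Range = max - min = 98 - 4 = 94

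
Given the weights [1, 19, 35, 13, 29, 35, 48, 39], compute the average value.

27.375

Step 1: Sum all values: 1 + 19 + 35 + 13 + 29 + 35 + 48 + 39 = 219
Step 2: Count the number of values: n = 8
Step 3: Mean = sum / n = 219 / 8 = 27.375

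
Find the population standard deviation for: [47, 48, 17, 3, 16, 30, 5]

17.1357

Step 1: Compute the mean: 23.7143
Step 2: Sum of squared deviations from the mean: 2055.4286
Step 3: Population variance = 2055.4286 / 7 = 293.6327
Step 4: Standard deviation = sqrt(293.6327) = 17.1357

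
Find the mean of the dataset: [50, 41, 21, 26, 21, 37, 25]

31.5714

Step 1: Sum all values: 50 + 41 + 21 + 26 + 21 + 37 + 25 = 221
Step 2: Count the number of values: n = 7
Step 3: Mean = sum / n = 221 / 7 = 31.5714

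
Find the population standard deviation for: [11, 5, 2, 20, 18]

7.0257

Step 1: Compute the mean: 11.2
Step 2: Sum of squared deviations from the mean: 246.8
Step 3: Population variance = 246.8 / 5 = 49.36
Step 4: Standard deviation = sqrt(49.36) = 7.0257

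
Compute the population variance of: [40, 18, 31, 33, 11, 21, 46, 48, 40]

148.8889

Step 1: Compute the mean: (40 + 18 + 31 + 33 + 11 + 21 + 46 + 48 + 40) / 9 = 32
Step 2: Compute squared deviations from the mean:
  (40 - 32)^2 = 64
  (18 - 32)^2 = 196
  (31 - 32)^2 = 1
  (33 - 32)^2 = 1
  (11 - 32)^2 = 441
  (21 - 32)^2 = 121
  (46 - 32)^2 = 196
  (48 - 32)^2 = 256
  (40 - 32)^2 = 64
Step 3: Sum of squared deviations = 1340
Step 4: Population variance = 1340 / 9 = 148.8889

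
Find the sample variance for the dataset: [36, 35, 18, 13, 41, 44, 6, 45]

230.2143

Step 1: Compute the mean: (36 + 35 + 18 + 13 + 41 + 44 + 6 + 45) / 8 = 29.75
Step 2: Compute squared deviations from the mean:
  (36 - 29.75)^2 = 39.0625
  (35 - 29.75)^2 = 27.5625
  (18 - 29.75)^2 = 138.0625
  (13 - 29.75)^2 = 280.5625
  (41 - 29.75)^2 = 126.5625
  (44 - 29.75)^2 = 203.0625
  (6 - 29.75)^2 = 564.0625
  (45 - 29.75)^2 = 232.5625
Step 3: Sum of squared deviations = 1611.5
Step 4: Sample variance = 1611.5 / 7 = 230.2143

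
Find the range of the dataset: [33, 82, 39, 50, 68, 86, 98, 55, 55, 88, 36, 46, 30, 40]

68

Step 1: Identify the maximum value: max = 98
Step 2: Identify the minimum value: min = 30
Step 3: Range = max - min = 98 - 30 = 68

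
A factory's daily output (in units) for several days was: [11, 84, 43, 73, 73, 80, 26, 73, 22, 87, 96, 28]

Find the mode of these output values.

73

Step 1: Count the frequency of each value:
  11: appears 1 time(s)
  22: appears 1 time(s)
  26: appears 1 time(s)
  28: appears 1 time(s)
  43: appears 1 time(s)
  73: appears 3 time(s)
  80: appears 1 time(s)
  84: appears 1 time(s)
  87: appears 1 time(s)
  96: appears 1 time(s)
Step 2: The value 73 appears most frequently (3 times).
Step 3: Mode = 73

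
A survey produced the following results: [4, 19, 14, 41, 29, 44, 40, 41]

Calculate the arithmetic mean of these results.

29

Step 1: Sum all values: 4 + 19 + 14 + 41 + 29 + 44 + 40 + 41 = 232
Step 2: Count the number of values: n = 8
Step 3: Mean = sum / n = 232 / 8 = 29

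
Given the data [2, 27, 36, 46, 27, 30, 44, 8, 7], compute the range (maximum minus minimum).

44

Step 1: Identify the maximum value: max = 46
Step 2: Identify the minimum value: min = 2
Step 3: Range = max - min = 46 - 2 = 44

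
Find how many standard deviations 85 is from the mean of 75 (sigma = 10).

1

Step 1: Recall the z-score formula: z = (x - mu) / sigma
Step 2: Substitute values: z = (85 - 75) / 10
Step 3: z = 10 / 10 = 1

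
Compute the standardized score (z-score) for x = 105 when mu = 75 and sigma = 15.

2

Step 1: Recall the z-score formula: z = (x - mu) / sigma
Step 2: Substitute values: z = (105 - 75) / 15
Step 3: z = 30 / 15 = 2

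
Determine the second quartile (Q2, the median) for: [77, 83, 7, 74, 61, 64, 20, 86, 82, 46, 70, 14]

67

Step 1: Sort the data: [7, 14, 20, 46, 61, 64, 70, 74, 77, 82, 83, 86]
Step 2: n = 12
Step 3: Q2 is the median. Since n is even, it is the average of the values at positions 6 and 7:
  Q2 = (64 + 70) / 2 = 67
Step 4: Q2 = 67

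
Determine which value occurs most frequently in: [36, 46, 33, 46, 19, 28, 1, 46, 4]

46

Step 1: Count the frequency of each value:
  1: appears 1 time(s)
  4: appears 1 time(s)
  19: appears 1 time(s)
  28: appears 1 time(s)
  33: appears 1 time(s)
  36: appears 1 time(s)
  46: appears 3 time(s)
Step 2: The value 46 appears most frequently (3 times).
Step 3: Mode = 46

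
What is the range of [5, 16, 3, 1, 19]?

18

Step 1: Identify the maximum value: max = 19
Step 2: Identify the minimum value: min = 1
Step 3: Range = max - min = 19 - 1 = 18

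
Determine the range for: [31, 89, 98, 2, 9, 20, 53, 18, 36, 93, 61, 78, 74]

96

Step 1: Identify the maximum value: max = 98
Step 2: Identify the minimum value: min = 2
Step 3: Range = max - min = 98 - 2 = 96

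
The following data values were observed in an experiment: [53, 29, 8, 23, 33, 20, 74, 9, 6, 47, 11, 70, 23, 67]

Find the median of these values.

26

Step 1: Sort the data in ascending order: [6, 8, 9, 11, 20, 23, 23, 29, 33, 47, 53, 67, 70, 74]
Step 2: The number of values is n = 14.
Step 3: Since n is even, the median is the average of positions 7 and 8:
  Median = (23 + 29) / 2 = 26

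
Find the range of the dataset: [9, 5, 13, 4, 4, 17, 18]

14

Step 1: Identify the maximum value: max = 18
Step 2: Identify the minimum value: min = 4
Step 3: Range = max - min = 18 - 4 = 14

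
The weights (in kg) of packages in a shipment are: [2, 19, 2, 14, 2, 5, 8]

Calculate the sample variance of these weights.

45.2857

Step 1: Compute the mean: (2 + 19 + 2 + 14 + 2 + 5 + 8) / 7 = 7.4286
Step 2: Compute squared deviations from the mean:
  (2 - 7.4286)^2 = 29.4694
  (19 - 7.4286)^2 = 133.898
  (2 - 7.4286)^2 = 29.4694
  (14 - 7.4286)^2 = 43.1837
  (2 - 7.4286)^2 = 29.4694
  (5 - 7.4286)^2 = 5.898
  (8 - 7.4286)^2 = 0.3265
Step 3: Sum of squared deviations = 271.7143
Step 4: Sample variance = 271.7143 / 6 = 45.2857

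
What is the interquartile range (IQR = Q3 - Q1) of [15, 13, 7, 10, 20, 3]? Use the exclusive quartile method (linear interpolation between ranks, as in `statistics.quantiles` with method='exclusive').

10.25

Step 1: Sort the data: [3, 7, 10, 13, 15, 20]
Step 2: n = 6
Step 3: Using the exclusive quartile method:
  Q1 = 6
  Q2 (median) = 11.5
  Q3 = 16.25
  IQR = Q3 - Q1 = 16.25 - 6 = 10.25
Step 4: IQR = 10.25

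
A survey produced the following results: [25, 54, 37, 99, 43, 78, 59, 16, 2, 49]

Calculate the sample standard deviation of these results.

28.7549

Step 1: Compute the mean: 46.2
Step 2: Sum of squared deviations from the mean: 7441.6
Step 3: Sample variance = 7441.6 / 9 = 826.8444
Step 4: Standard deviation = sqrt(826.8444) = 28.7549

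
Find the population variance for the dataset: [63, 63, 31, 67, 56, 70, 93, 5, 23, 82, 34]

652.9587

Step 1: Compute the mean: (63 + 63 + 31 + 67 + 56 + 70 + 93 + 5 + 23 + 82 + 34) / 11 = 53.3636
Step 2: Compute squared deviations from the mean:
  (63 - 53.3636)^2 = 92.8595
  (63 - 53.3636)^2 = 92.8595
  (31 - 53.3636)^2 = 500.1322
  (67 - 53.3636)^2 = 185.9504
  (56 - 53.3636)^2 = 6.9504
  (70 - 53.3636)^2 = 276.7686
  (93 - 53.3636)^2 = 1571.0413
  (5 - 53.3636)^2 = 2339.0413
  (23 - 53.3636)^2 = 921.9504
  (82 - 53.3636)^2 = 820.0413
  (34 - 53.3636)^2 = 374.9504
Step 3: Sum of squared deviations = 7182.5455
Step 4: Population variance = 7182.5455 / 11 = 652.9587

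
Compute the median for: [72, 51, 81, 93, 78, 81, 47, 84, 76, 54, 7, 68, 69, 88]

74

Step 1: Sort the data in ascending order: [7, 47, 51, 54, 68, 69, 72, 76, 78, 81, 81, 84, 88, 93]
Step 2: The number of values is n = 14.
Step 3: Since n is even, the median is the average of positions 7 and 8:
  Median = (72 + 76) / 2 = 74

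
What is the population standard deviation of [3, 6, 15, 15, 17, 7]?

5.3463

Step 1: Compute the mean: 10.5
Step 2: Sum of squared deviations from the mean: 171.5
Step 3: Population variance = 171.5 / 6 = 28.5833
Step 4: Standard deviation = sqrt(28.5833) = 5.3463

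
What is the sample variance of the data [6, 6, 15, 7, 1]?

25.5

Step 1: Compute the mean: (6 + 6 + 15 + 7 + 1) / 5 = 7
Step 2: Compute squared deviations from the mean:
  (6 - 7)^2 = 1
  (6 - 7)^2 = 1
  (15 - 7)^2 = 64
  (7 - 7)^2 = 0
  (1 - 7)^2 = 36
Step 3: Sum of squared deviations = 102
Step 4: Sample variance = 102 / 4 = 25.5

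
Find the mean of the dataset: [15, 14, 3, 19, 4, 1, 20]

10.8571

Step 1: Sum all values: 15 + 14 + 3 + 19 + 4 + 1 + 20 = 76
Step 2: Count the number of values: n = 7
Step 3: Mean = sum / n = 76 / 7 = 10.8571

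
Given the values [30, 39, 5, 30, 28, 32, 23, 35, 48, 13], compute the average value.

28.3

Step 1: Sum all values: 30 + 39 + 5 + 30 + 28 + 32 + 23 + 35 + 48 + 13 = 283
Step 2: Count the number of values: n = 10
Step 3: Mean = sum / n = 283 / 10 = 28.3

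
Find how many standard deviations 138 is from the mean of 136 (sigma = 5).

0.4

Step 1: Recall the z-score formula: z = (x - mu) / sigma
Step 2: Substitute values: z = (138 - 136) / 5
Step 3: z = 2 / 5 = 0.4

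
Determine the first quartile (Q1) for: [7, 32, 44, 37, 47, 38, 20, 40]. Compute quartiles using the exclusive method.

23

Step 1: Sort the data: [7, 20, 32, 37, 38, 40, 44, 47]
Step 2: n = 8
Step 3: Using the exclusive quartile method:
  Q1 = 23
  Q2 (median) = 37.5
  Q3 = 43
  IQR = Q3 - Q1 = 43 - 23 = 20
Step 4: Q1 = 23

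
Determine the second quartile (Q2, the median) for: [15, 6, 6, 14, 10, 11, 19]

11

Step 1: Sort the data: [6, 6, 10, 11, 14, 15, 19]
Step 2: n = 7
Step 3: Q2 is the median. Since n is odd, it is the middle value at position 4: 11
Step 4: Q2 = 11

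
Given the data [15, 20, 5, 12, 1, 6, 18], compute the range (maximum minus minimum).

19

Step 1: Identify the maximum value: max = 20
Step 2: Identify the minimum value: min = 1
Step 3: Range = max - min = 20 - 1 = 19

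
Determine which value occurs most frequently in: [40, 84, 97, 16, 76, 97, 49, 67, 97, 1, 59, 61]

97

Step 1: Count the frequency of each value:
  1: appears 1 time(s)
  16: appears 1 time(s)
  40: appears 1 time(s)
  49: appears 1 time(s)
  59: appears 1 time(s)
  61: appears 1 time(s)
  67: appears 1 time(s)
  76: appears 1 time(s)
  84: appears 1 time(s)
  97: appears 3 time(s)
Step 2: The value 97 appears most frequently (3 times).
Step 3: Mode = 97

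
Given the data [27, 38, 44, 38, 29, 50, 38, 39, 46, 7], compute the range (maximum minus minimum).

43

Step 1: Identify the maximum value: max = 50
Step 2: Identify the minimum value: min = 7
Step 3: Range = max - min = 50 - 7 = 43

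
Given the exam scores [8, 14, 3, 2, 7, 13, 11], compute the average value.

8.2857

Step 1: Sum all values: 8 + 14 + 3 + 2 + 7 + 13 + 11 = 58
Step 2: Count the number of values: n = 7
Step 3: Mean = sum / n = 58 / 7 = 8.2857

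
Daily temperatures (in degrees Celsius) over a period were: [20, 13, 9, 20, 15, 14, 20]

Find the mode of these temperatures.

20

Step 1: Count the frequency of each value:
  9: appears 1 time(s)
  13: appears 1 time(s)
  14: appears 1 time(s)
  15: appears 1 time(s)
  20: appears 3 time(s)
Step 2: The value 20 appears most frequently (3 times).
Step 3: Mode = 20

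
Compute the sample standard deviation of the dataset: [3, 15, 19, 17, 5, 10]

6.5651

Step 1: Compute the mean: 11.5
Step 2: Sum of squared deviations from the mean: 215.5
Step 3: Sample variance = 215.5 / 5 = 43.1
Step 4: Standard deviation = sqrt(43.1) = 6.5651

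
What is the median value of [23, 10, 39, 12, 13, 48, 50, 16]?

19.5

Step 1: Sort the data in ascending order: [10, 12, 13, 16, 23, 39, 48, 50]
Step 2: The number of values is n = 8.
Step 3: Since n is even, the median is the average of positions 4 and 5:
  Median = (16 + 23) / 2 = 19.5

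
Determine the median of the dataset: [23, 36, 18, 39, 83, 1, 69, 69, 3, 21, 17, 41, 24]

24

Step 1: Sort the data in ascending order: [1, 3, 17, 18, 21, 23, 24, 36, 39, 41, 69, 69, 83]
Step 2: The number of values is n = 13.
Step 3: Since n is odd, the median is the middle value at position 7: 24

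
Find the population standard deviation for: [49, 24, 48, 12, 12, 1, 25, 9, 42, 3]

17.2815

Step 1: Compute the mean: 22.5
Step 2: Sum of squared deviations from the mean: 2986.5
Step 3: Population variance = 2986.5 / 10 = 298.65
Step 4: Standard deviation = sqrt(298.65) = 17.2815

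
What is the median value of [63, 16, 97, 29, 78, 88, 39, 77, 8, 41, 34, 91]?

52

Step 1: Sort the data in ascending order: [8, 16, 29, 34, 39, 41, 63, 77, 78, 88, 91, 97]
Step 2: The number of values is n = 12.
Step 3: Since n is even, the median is the average of positions 6 and 7:
  Median = (41 + 63) / 2 = 52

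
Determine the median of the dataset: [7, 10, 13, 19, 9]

10

Step 1: Sort the data in ascending order: [7, 9, 10, 13, 19]
Step 2: The number of values is n = 5.
Step 3: Since n is odd, the median is the middle value at position 3: 10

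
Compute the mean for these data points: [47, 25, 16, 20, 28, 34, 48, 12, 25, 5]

26

Step 1: Sum all values: 47 + 25 + 16 + 20 + 28 + 34 + 48 + 12 + 25 + 5 = 260
Step 2: Count the number of values: n = 10
Step 3: Mean = sum / n = 260 / 10 = 26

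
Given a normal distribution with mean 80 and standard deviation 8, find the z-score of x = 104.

3

Step 1: Recall the z-score formula: z = (x - mu) / sigma
Step 2: Substitute values: z = (104 - 80) / 8
Step 3: z = 24 / 8 = 3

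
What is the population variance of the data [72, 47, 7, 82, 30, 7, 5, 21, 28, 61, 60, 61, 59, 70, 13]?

672.1156

Step 1: Compute the mean: (72 + 47 + 7 + 82 + 30 + 7 + 5 + 21 + 28 + 61 + 60 + 61 + 59 + 70 + 13) / 15 = 41.5333
Step 2: Compute squared deviations from the mean:
  (72 - 41.5333)^2 = 928.2178
  (47 - 41.5333)^2 = 29.8844
  (7 - 41.5333)^2 = 1192.5511
  (82 - 41.5333)^2 = 1637.5511
  (30 - 41.5333)^2 = 133.0178
  (7 - 41.5333)^2 = 1192.5511
  (5 - 41.5333)^2 = 1334.6844
  (21 - 41.5333)^2 = 421.6178
  (28 - 41.5333)^2 = 183.1511
  (61 - 41.5333)^2 = 378.9511
  (60 - 41.5333)^2 = 341.0178
  (61 - 41.5333)^2 = 378.9511
  (59 - 41.5333)^2 = 305.0844
  (70 - 41.5333)^2 = 810.3511
  (13 - 41.5333)^2 = 814.1511
Step 3: Sum of squared deviations = 10081.7333
Step 4: Population variance = 10081.7333 / 15 = 672.1156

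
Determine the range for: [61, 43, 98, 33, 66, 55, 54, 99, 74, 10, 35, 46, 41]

89

Step 1: Identify the maximum value: max = 99
Step 2: Identify the minimum value: min = 10
Step 3: Range = max - min = 99 - 10 = 89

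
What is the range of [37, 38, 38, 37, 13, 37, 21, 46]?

33

Step 1: Identify the maximum value: max = 46
Step 2: Identify the minimum value: min = 13
Step 3: Range = max - min = 46 - 13 = 33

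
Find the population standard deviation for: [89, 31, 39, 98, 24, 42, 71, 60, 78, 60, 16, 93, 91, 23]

27.9571

Step 1: Compute the mean: 58.2143
Step 2: Sum of squared deviations from the mean: 10942.3571
Step 3: Population variance = 10942.3571 / 14 = 781.5969
Step 4: Standard deviation = sqrt(781.5969) = 27.9571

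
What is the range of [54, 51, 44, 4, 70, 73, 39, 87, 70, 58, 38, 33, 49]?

83

Step 1: Identify the maximum value: max = 87
Step 2: Identify the minimum value: min = 4
Step 3: Range = max - min = 87 - 4 = 83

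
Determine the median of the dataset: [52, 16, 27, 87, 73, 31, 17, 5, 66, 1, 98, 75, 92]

52

Step 1: Sort the data in ascending order: [1, 5, 16, 17, 27, 31, 52, 66, 73, 75, 87, 92, 98]
Step 2: The number of values is n = 13.
Step 3: Since n is odd, the median is the middle value at position 7: 52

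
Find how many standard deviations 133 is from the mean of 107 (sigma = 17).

1.5294

Step 1: Recall the z-score formula: z = (x - mu) / sigma
Step 2: Substitute values: z = (133 - 107) / 17
Step 3: z = 26 / 17 = 1.5294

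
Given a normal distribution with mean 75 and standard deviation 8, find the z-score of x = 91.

2

Step 1: Recall the z-score formula: z = (x - mu) / sigma
Step 2: Substitute values: z = (91 - 75) / 8
Step 3: z = 16 / 8 = 2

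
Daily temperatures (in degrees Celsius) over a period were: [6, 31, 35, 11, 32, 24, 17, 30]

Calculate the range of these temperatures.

29

Step 1: Identify the maximum value: max = 35
Step 2: Identify the minimum value: min = 6
Step 3: Range = max - min = 35 - 6 = 29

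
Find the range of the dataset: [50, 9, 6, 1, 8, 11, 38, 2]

49

Step 1: Identify the maximum value: max = 50
Step 2: Identify the minimum value: min = 1
Step 3: Range = max - min = 50 - 1 = 49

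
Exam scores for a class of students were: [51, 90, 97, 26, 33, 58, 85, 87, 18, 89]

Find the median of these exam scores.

71.5

Step 1: Sort the data in ascending order: [18, 26, 33, 51, 58, 85, 87, 89, 90, 97]
Step 2: The number of values is n = 10.
Step 3: Since n is even, the median is the average of positions 5 and 6:
  Median = (58 + 85) / 2 = 71.5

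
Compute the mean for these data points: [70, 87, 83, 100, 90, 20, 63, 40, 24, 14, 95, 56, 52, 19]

58.0714

Step 1: Sum all values: 70 + 87 + 83 + 100 + 90 + 20 + 63 + 40 + 24 + 14 + 95 + 56 + 52 + 19 = 813
Step 2: Count the number of values: n = 14
Step 3: Mean = sum / n = 813 / 14 = 58.0714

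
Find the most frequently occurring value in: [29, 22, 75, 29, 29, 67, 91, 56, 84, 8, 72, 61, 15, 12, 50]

29

Step 1: Count the frequency of each value:
  8: appears 1 time(s)
  12: appears 1 time(s)
  15: appears 1 time(s)
  22: appears 1 time(s)
  29: appears 3 time(s)
  50: appears 1 time(s)
  56: appears 1 time(s)
  61: appears 1 time(s)
  67: appears 1 time(s)
  72: appears 1 time(s)
  75: appears 1 time(s)
  84: appears 1 time(s)
  91: appears 1 time(s)
Step 2: The value 29 appears most frequently (3 times).
Step 3: Mode = 29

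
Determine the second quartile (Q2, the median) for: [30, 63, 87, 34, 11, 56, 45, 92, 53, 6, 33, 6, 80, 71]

49

Step 1: Sort the data: [6, 6, 11, 30, 33, 34, 45, 53, 56, 63, 71, 80, 87, 92]
Step 2: n = 14
Step 3: Q2 is the median. Since n is even, it is the average of the values at positions 7 and 8:
  Q2 = (45 + 53) / 2 = 49
Step 4: Q2 = 49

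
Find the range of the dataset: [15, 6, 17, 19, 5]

14

Step 1: Identify the maximum value: max = 19
Step 2: Identify the minimum value: min = 5
Step 3: Range = max - min = 19 - 5 = 14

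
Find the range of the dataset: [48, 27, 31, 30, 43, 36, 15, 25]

33

Step 1: Identify the maximum value: max = 48
Step 2: Identify the minimum value: min = 15
Step 3: Range = max - min = 48 - 15 = 33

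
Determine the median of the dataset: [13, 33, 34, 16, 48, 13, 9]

16

Step 1: Sort the data in ascending order: [9, 13, 13, 16, 33, 34, 48]
Step 2: The number of values is n = 7.
Step 3: Since n is odd, the median is the middle value at position 4: 16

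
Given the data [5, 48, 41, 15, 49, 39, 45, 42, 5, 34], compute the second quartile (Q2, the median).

40

Step 1: Sort the data: [5, 5, 15, 34, 39, 41, 42, 45, 48, 49]
Step 2: n = 10
Step 3: Q2 is the median. Since n is even, it is the average of the values at positions 5 and 6:
  Q2 = (39 + 41) / 2 = 40
Step 4: Q2 = 40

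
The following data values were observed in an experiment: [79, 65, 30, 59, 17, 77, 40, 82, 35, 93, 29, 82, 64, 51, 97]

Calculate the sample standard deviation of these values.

25.2615

Step 1: Compute the mean: 60
Step 2: Sum of squared deviations from the mean: 8934
Step 3: Sample variance = 8934 / 14 = 638.1429
Step 4: Standard deviation = sqrt(638.1429) = 25.2615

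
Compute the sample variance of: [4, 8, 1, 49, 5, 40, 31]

391.2381

Step 1: Compute the mean: (4 + 8 + 1 + 49 + 5 + 40 + 31) / 7 = 19.7143
Step 2: Compute squared deviations from the mean:
  (4 - 19.7143)^2 = 246.9388
  (8 - 19.7143)^2 = 137.2245
  (1 - 19.7143)^2 = 350.2245
  (49 - 19.7143)^2 = 857.6531
  (5 - 19.7143)^2 = 216.5102
  (40 - 19.7143)^2 = 411.5102
  (31 - 19.7143)^2 = 127.3673
Step 3: Sum of squared deviations = 2347.4286
Step 4: Sample variance = 2347.4286 / 6 = 391.2381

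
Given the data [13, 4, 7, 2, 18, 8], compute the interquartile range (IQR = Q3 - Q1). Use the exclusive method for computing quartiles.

10.75

Step 1: Sort the data: [2, 4, 7, 8, 13, 18]
Step 2: n = 6
Step 3: Using the exclusive quartile method:
  Q1 = 3.5
  Q2 (median) = 7.5
  Q3 = 14.25
  IQR = Q3 - Q1 = 14.25 - 3.5 = 10.75
Step 4: IQR = 10.75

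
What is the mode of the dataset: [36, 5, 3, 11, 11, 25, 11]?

11

Step 1: Count the frequency of each value:
  3: appears 1 time(s)
  5: appears 1 time(s)
  11: appears 3 time(s)
  25: appears 1 time(s)
  36: appears 1 time(s)
Step 2: The value 11 appears most frequently (3 times).
Step 3: Mode = 11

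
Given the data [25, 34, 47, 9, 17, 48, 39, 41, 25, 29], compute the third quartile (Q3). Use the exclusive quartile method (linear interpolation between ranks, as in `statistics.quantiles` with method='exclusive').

42.5

Step 1: Sort the data: [9, 17, 25, 25, 29, 34, 39, 41, 47, 48]
Step 2: n = 10
Step 3: Using the exclusive quartile method:
  Q1 = 23
  Q2 (median) = 31.5
  Q3 = 42.5
  IQR = Q3 - Q1 = 42.5 - 23 = 19.5
Step 4: Q3 = 42.5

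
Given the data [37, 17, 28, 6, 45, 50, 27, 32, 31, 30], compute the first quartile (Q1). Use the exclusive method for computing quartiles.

24.5

Step 1: Sort the data: [6, 17, 27, 28, 30, 31, 32, 37, 45, 50]
Step 2: n = 10
Step 3: Using the exclusive quartile method:
  Q1 = 24.5
  Q2 (median) = 30.5
  Q3 = 39
  IQR = Q3 - Q1 = 39 - 24.5 = 14.5
Step 4: Q1 = 24.5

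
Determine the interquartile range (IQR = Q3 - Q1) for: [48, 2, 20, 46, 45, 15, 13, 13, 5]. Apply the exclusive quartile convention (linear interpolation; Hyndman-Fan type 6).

36.5

Step 1: Sort the data: [2, 5, 13, 13, 15, 20, 45, 46, 48]
Step 2: n = 9
Step 3: Using the exclusive quartile method:
  Q1 = 9
  Q2 (median) = 15
  Q3 = 45.5
  IQR = Q3 - Q1 = 45.5 - 9 = 36.5
Step 4: IQR = 36.5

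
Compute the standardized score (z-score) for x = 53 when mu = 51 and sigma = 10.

0.2

Step 1: Recall the z-score formula: z = (x - mu) / sigma
Step 2: Substitute values: z = (53 - 51) / 10
Step 3: z = 2 / 10 = 0.2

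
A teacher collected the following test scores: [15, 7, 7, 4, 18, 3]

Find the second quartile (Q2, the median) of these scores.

7

Step 1: Sort the data: [3, 4, 7, 7, 15, 18]
Step 2: n = 6
Step 3: Q2 is the median. Since n is even, it is the average of the values at positions 3 and 4:
  Q2 = (7 + 7) / 2 = 7
Step 4: Q2 = 7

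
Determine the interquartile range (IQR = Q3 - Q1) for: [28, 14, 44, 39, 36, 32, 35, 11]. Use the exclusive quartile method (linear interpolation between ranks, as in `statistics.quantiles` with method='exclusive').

20.75

Step 1: Sort the data: [11, 14, 28, 32, 35, 36, 39, 44]
Step 2: n = 8
Step 3: Using the exclusive quartile method:
  Q1 = 17.5
  Q2 (median) = 33.5
  Q3 = 38.25
  IQR = Q3 - Q1 = 38.25 - 17.5 = 20.75
Step 4: IQR = 20.75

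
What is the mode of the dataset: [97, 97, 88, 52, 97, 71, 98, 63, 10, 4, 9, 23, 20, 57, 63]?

97

Step 1: Count the frequency of each value:
  4: appears 1 time(s)
  9: appears 1 time(s)
  10: appears 1 time(s)
  20: appears 1 time(s)
  23: appears 1 time(s)
  52: appears 1 time(s)
  57: appears 1 time(s)
  63: appears 2 time(s)
  71: appears 1 time(s)
  88: appears 1 time(s)
  97: appears 3 time(s)
  98: appears 1 time(s)
Step 2: The value 97 appears most frequently (3 times).
Step 3: Mode = 97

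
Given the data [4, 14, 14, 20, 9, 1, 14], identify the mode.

14

Step 1: Count the frequency of each value:
  1: appears 1 time(s)
  4: appears 1 time(s)
  9: appears 1 time(s)
  14: appears 3 time(s)
  20: appears 1 time(s)
Step 2: The value 14 appears most frequently (3 times).
Step 3: Mode = 14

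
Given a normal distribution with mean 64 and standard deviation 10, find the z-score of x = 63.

-0.1

Step 1: Recall the z-score formula: z = (x - mu) / sigma
Step 2: Substitute values: z = (63 - 64) / 10
Step 3: z = -1 / 10 = -0.1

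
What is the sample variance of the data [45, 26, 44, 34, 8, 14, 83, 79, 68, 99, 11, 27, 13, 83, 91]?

1053.9524

Step 1: Compute the mean: (45 + 26 + 44 + 34 + 8 + 14 + 83 + 79 + 68 + 99 + 11 + 27 + 13 + 83 + 91) / 15 = 48.3333
Step 2: Compute squared deviations from the mean:
  (45 - 48.3333)^2 = 11.1111
  (26 - 48.3333)^2 = 498.7778
  (44 - 48.3333)^2 = 18.7778
  (34 - 48.3333)^2 = 205.4444
  (8 - 48.3333)^2 = 1626.7778
  (14 - 48.3333)^2 = 1178.7778
  (83 - 48.3333)^2 = 1201.7778
  (79 - 48.3333)^2 = 940.4444
  (68 - 48.3333)^2 = 386.7778
  (99 - 48.3333)^2 = 2567.1111
  (11 - 48.3333)^2 = 1393.7778
  (27 - 48.3333)^2 = 455.1111
  (13 - 48.3333)^2 = 1248.4444
  (83 - 48.3333)^2 = 1201.7778
  (91 - 48.3333)^2 = 1820.4444
Step 3: Sum of squared deviations = 14755.3333
Step 4: Sample variance = 14755.3333 / 14 = 1053.9524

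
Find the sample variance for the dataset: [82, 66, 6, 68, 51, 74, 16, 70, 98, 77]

837.7333

Step 1: Compute the mean: (82 + 66 + 6 + 68 + 51 + 74 + 16 + 70 + 98 + 77) / 10 = 60.8
Step 2: Compute squared deviations from the mean:
  (82 - 60.8)^2 = 449.44
  (66 - 60.8)^2 = 27.04
  (6 - 60.8)^2 = 3003.04
  (68 - 60.8)^2 = 51.84
  (51 - 60.8)^2 = 96.04
  (74 - 60.8)^2 = 174.24
  (16 - 60.8)^2 = 2007.04
  (70 - 60.8)^2 = 84.64
  (98 - 60.8)^2 = 1383.84
  (77 - 60.8)^2 = 262.44
Step 3: Sum of squared deviations = 7539.6
Step 4: Sample variance = 7539.6 / 9 = 837.7333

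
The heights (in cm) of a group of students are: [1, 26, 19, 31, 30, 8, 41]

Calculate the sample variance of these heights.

194.5714

Step 1: Compute the mean: (1 + 26 + 19 + 31 + 30 + 8 + 41) / 7 = 22.2857
Step 2: Compute squared deviations from the mean:
  (1 - 22.2857)^2 = 453.0816
  (26 - 22.2857)^2 = 13.7959
  (19 - 22.2857)^2 = 10.7959
  (31 - 22.2857)^2 = 75.9388
  (30 - 22.2857)^2 = 59.5102
  (8 - 22.2857)^2 = 204.0816
  (41 - 22.2857)^2 = 350.2245
Step 3: Sum of squared deviations = 1167.4286
Step 4: Sample variance = 1167.4286 / 6 = 194.5714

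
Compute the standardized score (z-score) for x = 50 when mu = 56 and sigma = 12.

-0.5

Step 1: Recall the z-score formula: z = (x - mu) / sigma
Step 2: Substitute values: z = (50 - 56) / 12
Step 3: z = -6 / 12 = -0.5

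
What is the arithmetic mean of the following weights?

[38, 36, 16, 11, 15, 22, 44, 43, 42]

29.6667

Step 1: Sum all values: 38 + 36 + 16 + 11 + 15 + 22 + 44 + 43 + 42 = 267
Step 2: Count the number of values: n = 9
Step 3: Mean = sum / n = 267 / 9 = 29.6667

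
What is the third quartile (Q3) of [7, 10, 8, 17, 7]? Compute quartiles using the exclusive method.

13.5

Step 1: Sort the data: [7, 7, 8, 10, 17]
Step 2: n = 5
Step 3: Using the exclusive quartile method:
  Q1 = 7
  Q2 (median) = 8
  Q3 = 13.5
  IQR = Q3 - Q1 = 13.5 - 7 = 6.5
Step 4: Q3 = 13.5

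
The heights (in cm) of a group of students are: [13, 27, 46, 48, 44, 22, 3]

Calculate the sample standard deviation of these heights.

17.6068

Step 1: Compute the mean: 29
Step 2: Sum of squared deviations from the mean: 1860
Step 3: Sample variance = 1860 / 6 = 310
Step 4: Standard deviation = sqrt(310) = 17.6068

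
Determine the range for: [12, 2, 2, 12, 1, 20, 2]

19

Step 1: Identify the maximum value: max = 20
Step 2: Identify the minimum value: min = 1
Step 3: Range = max - min = 20 - 1 = 19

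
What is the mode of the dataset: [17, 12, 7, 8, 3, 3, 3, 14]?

3

Step 1: Count the frequency of each value:
  3: appears 3 time(s)
  7: appears 1 time(s)
  8: appears 1 time(s)
  12: appears 1 time(s)
  14: appears 1 time(s)
  17: appears 1 time(s)
Step 2: The value 3 appears most frequently (3 times).
Step 3: Mode = 3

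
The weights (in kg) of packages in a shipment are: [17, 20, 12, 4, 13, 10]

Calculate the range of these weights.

16

Step 1: Identify the maximum value: max = 20
Step 2: Identify the minimum value: min = 4
Step 3: Range = max - min = 20 - 4 = 16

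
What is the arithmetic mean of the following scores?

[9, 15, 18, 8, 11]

12.2

Step 1: Sum all values: 9 + 15 + 18 + 8 + 11 = 61
Step 2: Count the number of values: n = 5
Step 3: Mean = sum / n = 61 / 5 = 12.2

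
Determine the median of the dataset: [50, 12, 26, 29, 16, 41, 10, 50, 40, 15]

27.5

Step 1: Sort the data in ascending order: [10, 12, 15, 16, 26, 29, 40, 41, 50, 50]
Step 2: The number of values is n = 10.
Step 3: Since n is even, the median is the average of positions 5 and 6:
  Median = (26 + 29) / 2 = 27.5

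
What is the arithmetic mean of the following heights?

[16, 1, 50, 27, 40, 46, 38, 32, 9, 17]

27.6

Step 1: Sum all values: 16 + 1 + 50 + 27 + 40 + 46 + 38 + 32 + 9 + 17 = 276
Step 2: Count the number of values: n = 10
Step 3: Mean = sum / n = 276 / 10 = 27.6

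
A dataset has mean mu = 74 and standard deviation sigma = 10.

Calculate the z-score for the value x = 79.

0.5

Step 1: Recall the z-score formula: z = (x - mu) / sigma
Step 2: Substitute values: z = (79 - 74) / 10
Step 3: z = 5 / 10 = 0.5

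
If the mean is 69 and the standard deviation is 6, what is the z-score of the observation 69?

0

Step 1: Recall the z-score formula: z = (x - mu) / sigma
Step 2: Substitute values: z = (69 - 69) / 6
Step 3: z = 0 / 6 = 0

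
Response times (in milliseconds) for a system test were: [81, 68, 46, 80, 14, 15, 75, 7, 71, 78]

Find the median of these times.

69.5

Step 1: Sort the data in ascending order: [7, 14, 15, 46, 68, 71, 75, 78, 80, 81]
Step 2: The number of values is n = 10.
Step 3: Since n is even, the median is the average of positions 5 and 6:
  Median = (68 + 71) / 2 = 69.5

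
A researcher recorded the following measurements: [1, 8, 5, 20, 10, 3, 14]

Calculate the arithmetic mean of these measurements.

8.7143

Step 1: Sum all values: 1 + 8 + 5 + 20 + 10 + 3 + 14 = 61
Step 2: Count the number of values: n = 7
Step 3: Mean = sum / n = 61 / 7 = 8.7143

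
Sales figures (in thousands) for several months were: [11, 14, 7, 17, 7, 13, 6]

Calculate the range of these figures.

11

Step 1: Identify the maximum value: max = 17
Step 2: Identify the minimum value: min = 6
Step 3: Range = max - min = 17 - 6 = 11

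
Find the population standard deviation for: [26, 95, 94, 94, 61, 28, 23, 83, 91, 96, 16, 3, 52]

34.0781

Step 1: Compute the mean: 58.6154
Step 2: Sum of squared deviations from the mean: 15097.0769
Step 3: Population variance = 15097.0769 / 13 = 1161.3136
Step 4: Standard deviation = sqrt(1161.3136) = 34.0781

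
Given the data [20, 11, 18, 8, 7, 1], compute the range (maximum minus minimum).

19

Step 1: Identify the maximum value: max = 20
Step 2: Identify the minimum value: min = 1
Step 3: Range = max - min = 20 - 1 = 19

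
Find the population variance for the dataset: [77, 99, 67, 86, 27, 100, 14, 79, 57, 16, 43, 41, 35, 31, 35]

787.36

Step 1: Compute the mean: (77 + 99 + 67 + 86 + 27 + 100 + 14 + 79 + 57 + 16 + 43 + 41 + 35 + 31 + 35) / 15 = 53.8
Step 2: Compute squared deviations from the mean:
  (77 - 53.8)^2 = 538.24
  (99 - 53.8)^2 = 2043.04
  (67 - 53.8)^2 = 174.24
  (86 - 53.8)^2 = 1036.84
  (27 - 53.8)^2 = 718.24
  (100 - 53.8)^2 = 2134.44
  (14 - 53.8)^2 = 1584.04
  (79 - 53.8)^2 = 635.04
  (57 - 53.8)^2 = 10.24
  (16 - 53.8)^2 = 1428.84
  (43 - 53.8)^2 = 116.64
  (41 - 53.8)^2 = 163.84
  (35 - 53.8)^2 = 353.44
  (31 - 53.8)^2 = 519.84
  (35 - 53.8)^2 = 353.44
Step 3: Sum of squared deviations = 11810.4
Step 4: Population variance = 11810.4 / 15 = 787.36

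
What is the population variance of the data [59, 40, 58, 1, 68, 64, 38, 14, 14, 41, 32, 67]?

474.5556

Step 1: Compute the mean: (59 + 40 + 58 + 1 + 68 + 64 + 38 + 14 + 14 + 41 + 32 + 67) / 12 = 41.3333
Step 2: Compute squared deviations from the mean:
  (59 - 41.3333)^2 = 312.1111
  (40 - 41.3333)^2 = 1.7778
  (58 - 41.3333)^2 = 277.7778
  (1 - 41.3333)^2 = 1626.7778
  (68 - 41.3333)^2 = 711.1111
  (64 - 41.3333)^2 = 513.7778
  (38 - 41.3333)^2 = 11.1111
  (14 - 41.3333)^2 = 747.1111
  (14 - 41.3333)^2 = 747.1111
  (41 - 41.3333)^2 = 0.1111
  (32 - 41.3333)^2 = 87.1111
  (67 - 41.3333)^2 = 658.7778
Step 3: Sum of squared deviations = 5694.6667
Step 4: Population variance = 5694.6667 / 12 = 474.5556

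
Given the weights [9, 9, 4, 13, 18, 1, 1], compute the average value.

7.8571

Step 1: Sum all values: 9 + 9 + 4 + 13 + 18 + 1 + 1 = 55
Step 2: Count the number of values: n = 7
Step 3: Mean = sum / n = 55 / 7 = 7.8571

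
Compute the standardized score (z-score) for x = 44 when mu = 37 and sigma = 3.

2.3333

Step 1: Recall the z-score formula: z = (x - mu) / sigma
Step 2: Substitute values: z = (44 - 37) / 3
Step 3: z = 7 / 3 = 2.3333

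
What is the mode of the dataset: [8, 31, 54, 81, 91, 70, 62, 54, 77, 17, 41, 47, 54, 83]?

54

Step 1: Count the frequency of each value:
  8: appears 1 time(s)
  17: appears 1 time(s)
  31: appears 1 time(s)
  41: appears 1 time(s)
  47: appears 1 time(s)
  54: appears 3 time(s)
  62: appears 1 time(s)
  70: appears 1 time(s)
  77: appears 1 time(s)
  81: appears 1 time(s)
  83: appears 1 time(s)
  91: appears 1 time(s)
Step 2: The value 54 appears most frequently (3 times).
Step 3: Mode = 54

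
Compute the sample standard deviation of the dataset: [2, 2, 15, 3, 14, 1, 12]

6.3246

Step 1: Compute the mean: 7
Step 2: Sum of squared deviations from the mean: 240
Step 3: Sample variance = 240 / 6 = 40
Step 4: Standard deviation = sqrt(40) = 6.3246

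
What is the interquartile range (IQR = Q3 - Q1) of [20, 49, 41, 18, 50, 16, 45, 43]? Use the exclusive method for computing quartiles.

29.5

Step 1: Sort the data: [16, 18, 20, 41, 43, 45, 49, 50]
Step 2: n = 8
Step 3: Using the exclusive quartile method:
  Q1 = 18.5
  Q2 (median) = 42
  Q3 = 48
  IQR = Q3 - Q1 = 48 - 18.5 = 29.5
Step 4: IQR = 29.5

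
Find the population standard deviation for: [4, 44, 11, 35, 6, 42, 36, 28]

15.3032

Step 1: Compute the mean: 25.75
Step 2: Sum of squared deviations from the mean: 1873.5
Step 3: Population variance = 1873.5 / 8 = 234.1875
Step 4: Standard deviation = sqrt(234.1875) = 15.3032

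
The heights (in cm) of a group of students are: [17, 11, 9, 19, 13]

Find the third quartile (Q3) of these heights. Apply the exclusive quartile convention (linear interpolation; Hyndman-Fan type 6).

18

Step 1: Sort the data: [9, 11, 13, 17, 19]
Step 2: n = 5
Step 3: Using the exclusive quartile method:
  Q1 = 10
  Q2 (median) = 13
  Q3 = 18
  IQR = Q3 - Q1 = 18 - 10 = 8
Step 4: Q3 = 18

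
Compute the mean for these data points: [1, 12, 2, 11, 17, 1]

7.3333

Step 1: Sum all values: 1 + 12 + 2 + 11 + 17 + 1 = 44
Step 2: Count the number of values: n = 6
Step 3: Mean = sum / n = 44 / 6 = 7.3333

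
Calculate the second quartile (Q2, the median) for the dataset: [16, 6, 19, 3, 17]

16

Step 1: Sort the data: [3, 6, 16, 17, 19]
Step 2: n = 5
Step 3: Q2 is the median. Since n is odd, it is the middle value at position 3: 16
Step 4: Q2 = 16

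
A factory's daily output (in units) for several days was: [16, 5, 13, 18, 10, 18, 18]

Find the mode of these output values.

18

Step 1: Count the frequency of each value:
  5: appears 1 time(s)
  10: appears 1 time(s)
  13: appears 1 time(s)
  16: appears 1 time(s)
  18: appears 3 time(s)
Step 2: The value 18 appears most frequently (3 times).
Step 3: Mode = 18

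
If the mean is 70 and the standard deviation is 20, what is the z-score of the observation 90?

1

Step 1: Recall the z-score formula: z = (x - mu) / sigma
Step 2: Substitute values: z = (90 - 70) / 20
Step 3: z = 20 / 20 = 1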